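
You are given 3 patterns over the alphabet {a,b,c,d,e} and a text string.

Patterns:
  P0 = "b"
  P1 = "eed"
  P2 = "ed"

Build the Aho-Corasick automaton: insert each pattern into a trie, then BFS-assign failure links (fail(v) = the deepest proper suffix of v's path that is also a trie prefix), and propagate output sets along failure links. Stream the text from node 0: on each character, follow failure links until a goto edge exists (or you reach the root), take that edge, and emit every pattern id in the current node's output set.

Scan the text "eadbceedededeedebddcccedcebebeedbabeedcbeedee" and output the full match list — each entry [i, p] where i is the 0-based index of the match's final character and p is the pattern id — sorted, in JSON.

Build:
Trie nodes:
  n0 'ε': b→1 e→2
  n1 'b': ·  ←P0
  n2 'e': d→5 e→3
  n3 'ee': d→4
  n4 'eed': ·  ←P1
  n5 'ed': ·  ←P2

BFS fail/out derivation:
  n1('b'): parent n0 fail=0; on 'b' 0 → fail=0;  out {0}∪∅={0}
  n2('e'): parent n0 fail=0; on 'e' 0 → fail=0;  out ∅∪∅=∅
  n3('ee'): parent n2 fail=0; on 'e' 0 → fail=2;  out ∅∪∅=∅
  n5('ed'): parent n2 fail=0; on 'd' 0 → fail=0;  out {2}∪∅={2}
  n4('eed'): parent n3 fail=2; on 'd' 2 → fail=5;  out {1}∪{2}={1,2}

Scan:
pos 0 'e': at 2
pos 1 'a': at 0 ·f
pos 2 'd': at 0
pos 3 'b': at 1  emit P0@[3:3]
pos 4 'c': at 0 ·f
pos 5 'e': at 2
pos 6 'e': at 3
pos 7 'd': at 4  emit P1@[5:7],P2@[6:7]
pos 8 'e': at 2 ·f
pos 9 'd': at 5  emit P2@[8:9]
pos 10 'e': at 2 ·f
pos 11 'd': at 5  emit P2@[10:11]
pos 12 'e': at 2 ·f
pos 13 'e': at 3
pos 14 'd': at 4  emit P1@[12:14],P2@[13:14]
pos 15 'e': at 2 ·f
pos 16 'b': at 1 ·f  emit P0@[16:16]
pos 17 'd': at 0 ·f
pos 18 'd': at 0
pos 19 'c': at 0
pos 20 'c': at 0
pos 21 'c': at 0
pos 22 'e': at 2
pos 23 'd': at 5  emit P2@[22:23]
pos 24 'c': at 0 ·f
pos 25 'e': at 2
pos 26 'b': at 1 ·f  emit P0@[26:26]
pos 27 'e': at 2 ·f
pos 28 'b': at 1 ·f  emit P0@[28:28]
pos 29 'e': at 2 ·f
pos 30 'e': at 3
pos 31 'd': at 4  emit P1@[29:31],P2@[30:31]
pos 32 'b': at 1 ·f  emit P0@[32:32]
pos 33 'a': at 0 ·f
pos 34 'b': at 1  emit P0@[34:34]
pos 35 'e': at 2 ·f
pos 36 'e': at 3
pos 37 'd': at 4  emit P1@[35:37],P2@[36:37]
pos 38 'c': at 0 ·f
pos 39 'b': at 1  emit P0@[39:39]
pos 40 'e': at 2 ·f
pos 41 'e': at 3
pos 42 'd': at 4  emit P1@[40:42],P2@[41:42]
pos 43 'e': at 2 ·f
pos 44 'e': at 3

All matches (sorted): [[3,0],[7,1],[7,2],[9,2],[11,2],[14,1],[14,2],[16,0],[23,2],[26,0],[28,0],[31,1],[31,2],[32,0],[34,0],[37,1],[37,2],[39,0],[42,1],[42,2]]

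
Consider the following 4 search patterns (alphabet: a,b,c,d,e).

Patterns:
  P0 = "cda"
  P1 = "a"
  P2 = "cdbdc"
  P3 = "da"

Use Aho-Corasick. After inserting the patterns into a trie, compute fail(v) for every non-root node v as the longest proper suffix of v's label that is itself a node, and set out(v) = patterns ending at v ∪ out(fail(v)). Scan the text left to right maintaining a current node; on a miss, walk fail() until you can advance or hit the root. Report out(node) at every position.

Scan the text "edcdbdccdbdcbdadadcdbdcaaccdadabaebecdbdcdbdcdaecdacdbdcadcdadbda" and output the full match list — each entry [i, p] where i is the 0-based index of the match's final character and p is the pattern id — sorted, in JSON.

Build:
Trie nodes:
  n0 'ε': a→4 c→1 d→8
  n1 'c': d→2
  n2 'cd': a→3 b→5
  n3 'cda': ·  [P0 ends]
  n4 'a': ·  [P1 ends]
  n5 'cdb': d→6
  n6 'cdbd': c→7
  n7 'cdbdc': ·  [P2 ends]
  n8 'd': a→9
  n9 'da': ·  [P3 ends]

Failure links (BFS by depth):
  n1('c'): parent n0 fail=0; on 'c' 0 → fail=0;  out ∅∪∅=∅
  n4('a'): parent n0 fail=0; on 'a' 0 → fail=0;  out {1}∪∅={1}
  n8('d'): parent n0 fail=0; on 'd' 0 → fail=0;  out ∅∪∅=∅
  n2('cd'): parent n1 fail=0; on 'd' 0 → fail=8;  out ∅∪∅=∅
  n9('da'): parent n8 fail=0; on 'a' 0 → fail=4;  out {3}∪{1}={1,3}
  n3('cda'): parent n2 fail=8; on 'a' 8 → fail=9;  out {0}∪{1,3}={0,1,3}
  n5('cdb'): parent n2 fail=8; on 'b' 8→0 → fail=0;  out ∅∪∅=∅
  n6('cdbd'): parent n5 fail=0; on 'd' 0 → fail=8;  out ∅∪∅=∅
  n7('cdbdc'): parent n6 fail=8; on 'c' 8→0 → fail=1;  out {2}∪∅={2}

Run:
pos 0 'e': at 0
pos 1 'd': at 8
pos 2 'c': at 1 (fail-walked)
pos 3 'd': at 2
pos 4 'b': at 5
pos 5 'd': at 6
pos 6 'c': at 7  ** P2@[2:6]
pos 7 'c': at 1 (fail-walked)
pos 8 'd': at 2
pos 9 'b': at 5
pos 10 'd': at 6
pos 11 'c': at 7  ** P2@[7:11]
pos 12 'b': at 0 (fail-walked)
pos 13 'd': at 8
pos 14 'a': at 9  ** P1@[14:14],P3@[13:14]
pos 15 'd': at 8 (fail-walked)
pos 16 'a': at 9  ** P1@[16:16],P3@[15:16]
pos 17 'd': at 8 (fail-walked)
pos 18 'c': at 1 (fail-walked)
pos 19 'd': at 2
pos 20 'b': at 5
pos 21 'd': at 6
pos 22 'c': at 7  ** P2@[18:22]
pos 23 'a': at 4 (fail-walked)  ** P1@[23:23]
pos 24 'a': at 4 (fail-walked)  ** P1@[24:24]
pos 25 'c': at 1 (fail-walked)
pos 26 'c': at 1 (fail-walked)
pos 27 'd': at 2
pos 28 'a': at 3  ** P0@[26:28],P1@[28:28],P3@[27:28]
pos 29 'd': at 8 (fail-walked)
pos 30 'a': at 9  ** P1@[30:30],P3@[29:30]
pos 31 'b': at 0 (fail-walked)
pos 32 'a': at 4  ** P1@[32:32]
pos 33 'e': at 0 (fail-walked)
pos 34 'b': at 0
pos 35 'e': at 0
pos 36 'c': at 1
pos 37 'd': at 2
pos 38 'b': at 5
pos 39 'd': at 6
pos 40 'c': at 7  ** P2@[36:40]
pos 41 'd': at 2 (fail-walked)
pos 42 'b': at 5
pos 43 'd': at 6
pos 44 'c': at 7  ** P2@[40:44]
pos 45 'd': at 2 (fail-walked)
pos 46 'a': at 3  ** P0@[44:46],P1@[46:46],P3@[45:46]
pos 47 'e': at 0 (fail-walked)
pos 48 'c': at 1
pos 49 'd': at 2
pos 50 'a': at 3  ** P0@[48:50],P1@[50:50],P3@[49:50]
pos 51 'c': at 1 (fail-walked)
pos 52 'd': at 2
pos 53 'b': at 5
pos 54 'd': at 6
pos 55 'c': at 7  ** P2@[51:55]
pos 56 'a': at 4 (fail-walked)  ** P1@[56:56]
pos 57 'd': at 8 (fail-walked)
pos 58 'c': at 1 (fail-walked)
pos 59 'd': at 2
pos 60 'a': at 3  ** P0@[58:60],P1@[60:60],P3@[59:60]
pos 61 'd': at 8 (fail-walked)
pos 62 'b': at 0 (fail-walked)
pos 63 'd': at 8
pos 64 'a': at 9  ** P1@[64:64],P3@[63:64]

Matches: [[6,2],[11,2],[14,1],[14,3],[16,1],[16,3],[22,2],[23,1],[24,1],[28,0],[28,1],[28,3],[30,1],[30,3],[32,1],[40,2],[44,2],[46,0],[46,1],[46,3],[50,0],[50,1],[50,3],[55,2],[56,1],[60,0],[60,1],[60,3],[64,1],[64,3]]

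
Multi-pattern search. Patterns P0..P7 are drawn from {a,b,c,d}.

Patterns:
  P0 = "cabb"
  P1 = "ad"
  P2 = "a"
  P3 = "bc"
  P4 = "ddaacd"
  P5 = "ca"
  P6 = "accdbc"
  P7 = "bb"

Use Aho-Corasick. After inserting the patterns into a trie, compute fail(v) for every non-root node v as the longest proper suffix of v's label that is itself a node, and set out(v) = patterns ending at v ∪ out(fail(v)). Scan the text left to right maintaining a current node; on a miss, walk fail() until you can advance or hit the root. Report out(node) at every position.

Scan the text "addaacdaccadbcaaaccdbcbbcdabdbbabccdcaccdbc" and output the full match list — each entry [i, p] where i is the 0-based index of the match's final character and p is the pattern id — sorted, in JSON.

Build automaton:
Trie nodes:
  n0 'ε': a→5 b→7 c→1 d→9
  n1 'c': a→2
  n2 'ca': b→3  ←P5
  n3 'cab': b→4
  n4 'cabb': ·  ←P0
  n5 'a': c→15 d→6  ←P2
  n6 'ad': ·  ←P1
  n7 'b': b→20 c→8
  n8 'bc': ·  ←P3
  n9 'd': d→10
  n10 'dd': a→11
  n11 'dda': a→12
  n12 'ddaa': c→13
  n13 'ddaac': d→14
  n14 'ddaacd': ·  ←P4
  n15 'ac': c→16
  n16 'acc': d→17
  n17 'accd': b→18
  n18 'accdb': c→19
  n19 'accdbc': ·  ←P6
  n20 'bb': ·  ←P7

Failure links (BFS by depth):
  fail(1) 'c': from fail(0)=0 chase 'c': 0 ⇒ 0;  out=∅∪out(0)=∅
  fail(5) 'a': from fail(0)=0 chase 'a': 0 ⇒ 0;  out={2}∪out(0)={2}
  fail(7) 'b': from fail(0)=0 chase 'b': 0 ⇒ 0;  out=∅∪out(0)=∅
  fail(9) 'd': from fail(0)=0 chase 'd': 0 ⇒ 0;  out=∅∪out(0)=∅
  fail(2) 'ca': from fail(1)=0 chase 'a': 0 ⇒ 5;  out={5}∪out(5)={2,5}
  fail(6) 'ad': from fail(5)=0 chase 'd': 0 ⇒ 9;  out={1}∪out(9)={1}
  fail(8) 'bc': from fail(7)=0 chase 'c': 0 ⇒ 1;  out={3}∪out(1)={3}
  fail(10) 'dd': from fail(9)=0 chase 'd': 0 ⇒ 9;  out=∅∪out(9)=∅
  fail(15) 'ac': from fail(5)=0 chase 'c': 0 ⇒ 1;  out=∅∪out(1)=∅
  fail(20) 'bb': from fail(7)=0 chase 'b': 0 ⇒ 7;  out={7}∪out(7)={7}
  fail(3) 'cab': from fail(2)=5 chase 'b': 5→0 ⇒ 7;  out=∅∪out(7)=∅
  fail(11) 'dda': from fail(10)=9 chase 'a': 9→0 ⇒ 5;  out=∅∪out(5)={2}
  fail(16) 'acc': from fail(15)=1 chase 'c': 1→0 ⇒ 1;  out=∅∪out(1)=∅
  fail(4) 'cabb': from fail(3)=7 chase 'b': 7 ⇒ 20;  out={0}∪out(20)={0,7}
  fail(12) 'ddaa': from fail(11)=5 chase 'a': 5→0 ⇒ 5;  out=∅∪out(5)={2}
  fail(17) 'accd': from fail(16)=1 chase 'd': 1→0 ⇒ 9;  out=∅∪out(9)=∅
  fail(13) 'ddaac': from fail(12)=5 chase 'c': 5 ⇒ 15;  out=∅∪out(15)=∅
  fail(18) 'accdb': from fail(17)=9 chase 'b': 9→0 ⇒ 7;  out=∅∪out(7)=∅
  fail(14) 'ddaacd': from fail(13)=15 chase 'd': 15→1→0 ⇒ 9;  out={4}∪out(9)={4}
  fail(19) 'accdbc': from fail(18)=7 chase 'c': 7 ⇒ 8;  out={6}∪out(8)={3,6}

Text stream:
[0] read 'a'  n0⇒n5  emit P2@[0:0]
[1] read 'd'  n5⇒n6  emit P1@[0:1]
[2] read 'd'  n6⇒n10 (fail-walked)
[3] read 'a'  n10⇒n11  emit P2@[3:3]
[4] read 'a'  n11⇒n12  emit P2@[4:4]
[5] read 'c'  n12⇒n13
[6] read 'd'  n13⇒n14  emit P4@[1:6]
[7] read 'a'  n14⇒n5 (fail-walked)  emit P2@[7:7]
[8] read 'c'  n5⇒n15
[9] read 'c'  n15⇒n16
[10] read 'a'  n16⇒n2 (fail-walked)  emit P2@[10:10],P5@[9:10]
[11] read 'd'  n2⇒n6 (fail-walked)  emit P1@[10:11]
[12] read 'b'  n6⇒n7 (fail-walked)
[13] read 'c'  n7⇒n8  emit P3@[12:13]
[14] read 'a'  n8⇒n2 (fail-walked)  emit P2@[14:14],P5@[13:14]
[15] read 'a'  n2⇒n5 (fail-walked)  emit P2@[15:15]
[16] read 'a'  n5⇒n5 (fail-walked)  emit P2@[16:16]
[17] read 'c'  n5⇒n15
[18] read 'c'  n15⇒n16
[19] read 'd'  n16⇒n17
[20] read 'b'  n17⇒n18
[21] read 'c'  n18⇒n19  emit P3@[20:21],P6@[16:21]
[22] read 'b'  n19⇒n7 (fail-walked)
[23] read 'b'  n7⇒n20  emit P7@[22:23]
[24] read 'c'  n20⇒n8 (fail-walked)  emit P3@[23:24]
[25] read 'd'  n8⇒n9 (fail-walked)
[26] read 'a'  n9⇒n5 (fail-walked)  emit P2@[26:26]
[27] read 'b'  n5⇒n7 (fail-walked)
[28] read 'd'  n7⇒n9 (fail-walked)
[29] read 'b'  n9⇒n7 (fail-walked)
[30] read 'b'  n7⇒n20  emit P7@[29:30]
[31] read 'a'  n20⇒n5 (fail-walked)  emit P2@[31:31]
[32] read 'b'  n5⇒n7 (fail-walked)
[33] read 'c'  n7⇒n8  emit P3@[32:33]
[34] read 'c'  n8⇒n1 (fail-walked)
[35] read 'd'  n1⇒n9 (fail-walked)
[36] read 'c'  n9⇒n1 (fail-walked)
[37] read 'a'  n1⇒n2  emit P2@[37:37],P5@[36:37]
[38] read 'c'  n2⇒n15 (fail-walked)
[39] read 'c'  n15⇒n16
[40] read 'd'  n16⇒n17
[41] read 'b'  n17⇒n18
[42] read 'c'  n18⇒n19  emit P3@[41:42],P6@[37:42]

Matches: [[0,2],[1,1],[3,2],[4,2],[6,4],[7,2],[10,2],[10,5],[11,1],[13,3],[14,2],[14,5],[15,2],[16,2],[21,3],[21,6],[23,7],[24,3],[26,2],[30,7],[31,2],[33,3],[37,2],[37,5],[42,3],[42,6]]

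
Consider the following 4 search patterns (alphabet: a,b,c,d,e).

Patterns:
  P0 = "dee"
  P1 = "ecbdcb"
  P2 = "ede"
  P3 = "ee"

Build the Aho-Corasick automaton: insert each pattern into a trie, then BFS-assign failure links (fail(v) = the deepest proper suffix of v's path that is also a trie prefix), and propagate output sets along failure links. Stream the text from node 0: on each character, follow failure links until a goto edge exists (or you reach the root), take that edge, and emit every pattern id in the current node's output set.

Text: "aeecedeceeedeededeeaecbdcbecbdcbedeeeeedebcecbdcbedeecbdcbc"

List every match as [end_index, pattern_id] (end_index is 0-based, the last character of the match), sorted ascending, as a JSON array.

Build:
Trie nodes:
  n0 'ε': d→1 e→4
  n1 'd': e→2
  n2 'de': e→3
  n3 'dee': ·  ←P0
  n4 'e': c→5 d→10 e→12
  n5 'ec': b→6
  n6 'ecb': d→7
  n7 'ecbd': c→8
  n8 'ecbdc': b→9
  n9 'ecbdcb': ·  ←P1
  n10 'ed': e→11
  n11 'ede': ·  ←P2
  n12 'ee': ·  ←P3

Failure links (BFS by depth):
  n1('d'): parent n0 fail=0; on 'd' 0 → fail=0;  out ∅∪∅=∅
  n4('e'): parent n0 fail=0; on 'e' 0 → fail=0;  out ∅∪∅=∅
  n2('de'): parent n1 fail=0; on 'e' 0 → fail=4;  out ∅∪∅=∅
  n5('ec'): parent n4 fail=0; on 'c' 0 → fail=0;  out ∅∪∅=∅
  n10('ed'): parent n4 fail=0; on 'd' 0 → fail=1;  out ∅∪∅=∅
  n12('ee'): parent n4 fail=0; on 'e' 0 → fail=4;  out {3}∪∅={3}
  n3('dee'): parent n2 fail=4; on 'e' 4 → fail=12;  out {0}∪{3}={0,3}
  n6('ecb'): parent n5 fail=0; on 'b' 0 → fail=0;  out ∅∪∅=∅
  n11('ede'): parent n10 fail=1; on 'e' 1 → fail=2;  out {2}∪∅={2}
  n7('ecbd'): parent n6 fail=0; on 'd' 0 → fail=1;  out ∅∪∅=∅
  n8('ecbdc'): parent n7 fail=1; on 'c' 1→0 → fail=0;  out ∅∪∅=∅
  n9('ecbdcb'): parent n8 fail=0; on 'b' 0 → fail=0;  out {1}∪∅={1}

Run:
[0] read 'a'  n0⇒n0
[1] read 'e'  n0⇒n4
[2] read 'e'  n4⇒n12  emit P3@[1:2]
[3] read 'c'  n12⇒n5 ·f
[4] read 'e'  n5⇒n4 ·f
[5] read 'd'  n4⇒n10
[6] read 'e'  n10⇒n11  emit P2@[4:6]
[7] read 'c'  n11⇒n5 ·f
[8] read 'e'  n5⇒n4 ·f
[9] read 'e'  n4⇒n12  emit P3@[8:9]
[10] read 'e'  n12⇒n12 ·f  emit P3@[9:10]
[11] read 'd'  n12⇒n10 ·f
[12] read 'e'  n10⇒n11  emit P2@[10:12]
[13] read 'e'  n11⇒n3 ·f  emit P0@[11:13],P3@[12:13]
[14] read 'd'  n3⇒n10 ·f
[15] read 'e'  n10⇒n11  emit P2@[13:15]
[16] read 'd'  n11⇒n10 ·f
[17] read 'e'  n10⇒n11  emit P2@[15:17]
[18] read 'e'  n11⇒n3 ·f  emit P0@[16:18],P3@[17:18]
[19] read 'a'  n3⇒n0 ·f
[20] read 'e'  n0⇒n4
[21] read 'c'  n4⇒n5
[22] read 'b'  n5⇒n6
[23] read 'd'  n6⇒n7
[24] read 'c'  n7⇒n8
[25] read 'b'  n8⇒n9  emit P1@[20:25]
[26] read 'e'  n9⇒n4 ·f
[27] read 'c'  n4⇒n5
[28] read 'b'  n5⇒n6
[29] read 'd'  n6⇒n7
[30] read 'c'  n7⇒n8
[31] read 'b'  n8⇒n9  emit P1@[26:31]
[32] read 'e'  n9⇒n4 ·f
[33] read 'd'  n4⇒n10
[34] read 'e'  n10⇒n11  emit P2@[32:34]
[35] read 'e'  n11⇒n3 ·f  emit P0@[33:35],P3@[34:35]
[36] read 'e'  n3⇒n12 ·f  emit P3@[35:36]
[37] read 'e'  n12⇒n12 ·f  emit P3@[36:37]
[38] read 'e'  n12⇒n12 ·f  emit P3@[37:38]
[39] read 'd'  n12⇒n10 ·f
[40] read 'e'  n10⇒n11  emit P2@[38:40]
[41] read 'b'  n11⇒n0 ·f
[42] read 'c'  n0⇒n0
[43] read 'e'  n0⇒n4
[44] read 'c'  n4⇒n5
[45] read 'b'  n5⇒n6
[46] read 'd'  n6⇒n7
[47] read 'c'  n7⇒n8
[48] read 'b'  n8⇒n9  emit P1@[43:48]
[49] read 'e'  n9⇒n4 ·f
[50] read 'd'  n4⇒n10
[51] read 'e'  n10⇒n11  emit P2@[49:51]
[52] read 'e'  n11⇒n3 ·f  emit P0@[50:52],P3@[51:52]
[53] read 'c'  n3⇒n5 ·f
[54] read 'b'  n5⇒n6
[55] read 'd'  n6⇒n7
[56] read 'c'  n7⇒n8
[57] read 'b'  n8⇒n9  emit P1@[52:57]
[58] read 'c'  n9⇒n0 ·f

Matches: [[2,3],[6,2],[9,3],[10,3],[12,2],[13,0],[13,3],[15,2],[17,2],[18,0],[18,3],[25,1],[31,1],[34,2],[35,0],[35,3],[36,3],[37,3],[38,3],[40,2],[48,1],[51,2],[52,0],[52,3],[57,1]]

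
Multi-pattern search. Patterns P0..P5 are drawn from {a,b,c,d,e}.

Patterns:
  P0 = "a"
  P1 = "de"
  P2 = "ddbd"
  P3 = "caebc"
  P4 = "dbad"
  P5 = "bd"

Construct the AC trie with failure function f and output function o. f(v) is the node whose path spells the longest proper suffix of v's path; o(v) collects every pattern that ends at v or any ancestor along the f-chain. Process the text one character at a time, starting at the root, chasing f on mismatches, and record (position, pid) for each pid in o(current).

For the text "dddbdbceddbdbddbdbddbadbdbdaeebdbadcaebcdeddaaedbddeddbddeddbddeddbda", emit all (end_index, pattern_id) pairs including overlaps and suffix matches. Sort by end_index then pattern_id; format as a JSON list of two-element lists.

Construct AC machine:
Trie nodes:
  n0 'ε': a→1 b→15 c→7 d→2
  n1 'a': ·  [P0 ends]
  n2 'd': b→12 d→4 e→3
  n3 'de': ·  [P1 ends]
  n4 'dd': b→5
  n5 'ddb': d→6
  n6 'ddbd': ·  [P2 ends]
  n7 'c': a→8
  n8 'ca': e→9
  n9 'cae': b→10
  n10 'caeb': c→11
  n11 'caebc': ·  [P3 ends]
  n12 'db': a→13
  n13 'dba': d→14
  n14 'dbad': ·  [P4 ends]
  n15 'b': d→16
  n16 'bd': ·  [P5 ends]

BFS fail/out derivation:
  n1('a'): parent n0 fail=0; on 'a' 0 → fail=0;  out {0}∪∅={0}
  n2('d'): parent n0 fail=0; on 'd' 0 → fail=0;  out ∅∪∅=∅
  n7('c'): parent n0 fail=0; on 'c' 0 → fail=0;  out ∅∪∅=∅
  n15('b'): parent n0 fail=0; on 'b' 0 → fail=0;  out ∅∪∅=∅
  n3('de'): parent n2 fail=0; on 'e' 0 → fail=0;  out {1}∪∅={1}
  n4('dd'): parent n2 fail=0; on 'd' 0 → fail=2;  out ∅∪∅=∅
  n8('ca'): parent n7 fail=0; on 'a' 0 → fail=1;  out ∅∪{0}={0}
  n12('db'): parent n2 fail=0; on 'b' 0 → fail=15;  out ∅∪∅=∅
  n16('bd'): parent n15 fail=0; on 'd' 0 → fail=2;  out {5}∪∅={5}
  n5('ddb'): parent n4 fail=2; on 'b' 2 → fail=12;  out ∅∪∅=∅
  n9('cae'): parent n8 fail=1; on 'e' 1→0 → fail=0;  out ∅∪∅=∅
  n13('dba'): parent n12 fail=15; on 'a' 15→0 → fail=1;  out ∅∪{0}={0}
  n6('ddbd'): parent n5 fail=12; on 'd' 12→15 → fail=16;  out {2}∪{5}={2,5}
  n10('caeb'): parent n9 fail=0; on 'b' 0 → fail=15;  out ∅∪∅=∅
  n14('dbad'): parent n13 fail=1; on 'd' 1→0 → fail=2;  out {4}∪∅={4}
  n11('caebc'): parent n10 fail=15; on 'c' 15→0 → fail=7;  out {3}∪∅={3}

Text stream:
[0] read 'd'  n0⇒n2
[1] read 'd'  n2⇒n4
[2] read 'd'  n4⇒n4 ·f
[3] read 'b'  n4⇒n5
[4] read 'd'  n5⇒n6  ** P2@[1:4],P5@[3:4]
[5] read 'b'  n6⇒n12 ·f
[6] read 'c'  n12⇒n7 ·f
[7] read 'e'  n7⇒n0 ·f
[8] read 'd'  n0⇒n2
[9] read 'd'  n2⇒n4
[10] read 'b'  n4⇒n5
[11] read 'd'  n5⇒n6  ** P2@[8:11],P5@[10:11]
[12] read 'b'  n6⇒n12 ·f
[13] read 'd'  n12⇒n16 ·f  ** P5@[12:13]
[14] read 'd'  n16⇒n4 ·f
[15] read 'b'  n4⇒n5
[16] read 'd'  n5⇒n6  ** P2@[13:16],P5@[15:16]
[17] read 'b'  n6⇒n12 ·f
[18] read 'd'  n12⇒n16 ·f  ** P5@[17:18]
[19] read 'd'  n16⇒n4 ·f
[20] read 'b'  n4⇒n5
[21] read 'a'  n5⇒n13 ·f  ** P0@[21:21]
[22] read 'd'  n13⇒n14  ** P4@[19:22]
[23] read 'b'  n14⇒n12 ·f
[24] read 'd'  n12⇒n16 ·f  ** P5@[23:24]
[25] read 'b'  n16⇒n12 ·f
[26] read 'd'  n12⇒n16 ·f  ** P5@[25:26]
[27] read 'a'  n16⇒n1 ·f  ** P0@[27:27]
[28] read 'e'  n1⇒n0 ·f
[29] read 'e'  n0⇒n0
[30] read 'b'  n0⇒n15
[31] read 'd'  n15⇒n16  ** P5@[30:31]
[32] read 'b'  n16⇒n12 ·f
[33] read 'a'  n12⇒n13  ** P0@[33:33]
[34] read 'd'  n13⇒n14  ** P4@[31:34]
[35] read 'c'  n14⇒n7 ·f
[36] read 'a'  n7⇒n8  ** P0@[36:36]
[37] read 'e'  n8⇒n9
[38] read 'b'  n9⇒n10
[39] read 'c'  n10⇒n11  ** P3@[35:39]
[40] read 'd'  n11⇒n2 ·f
[41] read 'e'  n2⇒n3  ** P1@[40:41]
[42] read 'd'  n3⇒n2 ·f
[43] read 'd'  n2⇒n4
[44] read 'a'  n4⇒n1 ·f  ** P0@[44:44]
[45] read 'a'  n1⇒n1 ·f  ** P0@[45:45]
[46] read 'e'  n1⇒n0 ·f
[47] read 'd'  n0⇒n2
[48] read 'b'  n2⇒n12
[49] read 'd'  n12⇒n16 ·f  ** P5@[48:49]
[50] read 'd'  n16⇒n4 ·f
[51] read 'e'  n4⇒n3 ·f  ** P1@[50:51]
[52] read 'd'  n3⇒n2 ·f
[53] read 'd'  n2⇒n4
[54] read 'b'  n4⇒n5
[55] read 'd'  n5⇒n6  ** P2@[52:55],P5@[54:55]
[56] read 'd'  n6⇒n4 ·f
[57] read 'e'  n4⇒n3 ·f  ** P1@[56:57]
[58] read 'd'  n3⇒n2 ·f
[59] read 'd'  n2⇒n4
[60] read 'b'  n4⇒n5
[61] read 'd'  n5⇒n6  ** P2@[58:61],P5@[60:61]
[62] read 'd'  n6⇒n4 ·f
[63] read 'e'  n4⇒n3 ·f  ** P1@[62:63]
[64] read 'd'  n3⇒n2 ·f
[65] read 'd'  n2⇒n4
[66] read 'b'  n4⇒n5
[67] read 'd'  n5⇒n6  ** P2@[64:67],P5@[66:67]
[68] read 'a'  n6⇒n1 ·f  ** P0@[68:68]

Result: [[4,2],[4,5],[11,2],[11,5],[13,5],[16,2],[16,5],[18,5],[21,0],[22,4],[24,5],[26,5],[27,0],[31,5],[33,0],[34,4],[36,0],[39,3],[41,1],[44,0],[45,0],[49,5],[51,1],[55,2],[55,5],[57,1],[61,2],[61,5],[63,1],[67,2],[67,5],[68,0]]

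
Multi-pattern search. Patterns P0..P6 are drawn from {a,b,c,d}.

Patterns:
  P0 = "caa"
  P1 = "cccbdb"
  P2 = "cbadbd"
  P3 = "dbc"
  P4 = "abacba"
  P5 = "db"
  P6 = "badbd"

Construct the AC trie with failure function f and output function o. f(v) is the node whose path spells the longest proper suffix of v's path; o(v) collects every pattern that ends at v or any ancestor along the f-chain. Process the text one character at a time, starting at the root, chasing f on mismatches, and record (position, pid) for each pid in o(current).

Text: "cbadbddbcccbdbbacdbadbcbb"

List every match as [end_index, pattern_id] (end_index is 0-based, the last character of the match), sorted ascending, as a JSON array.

Construct AC machine:
Trie (insert patterns):
  0='ε' goto a→17 b→23 c→1 d→14
  1='c' goto a→2 b→9 c→4
  2='ca' goto a→3
  3='caa' goto ·  ←P0
  4='cc' goto c→5
  5='ccc' goto b→6
  6='cccb' goto d→7
  7='cccbd' goto b→8
  8='cccbdb' goto ·  ←P1
  9='cb' goto a→10
  10='cba' goto d→11
  11='cbad' goto b→12
  12='cbadb' goto d→13
  13='cbadbd' goto ·  ←P2
  14='d' goto b→15
  15='db' goto c→16  ←P5
  16='dbc' goto ·  ←P3
  17='a' goto b→18
  18='ab' goto a→19
  19='aba' goto c→20
  20='abac' goto b→21
  21='abacb' goto a→22
  22='abacba' goto ·  ←P4
  23='b' goto a→24
  24='ba' goto d→25
  25='bad' goto b→26
  26='badb' goto d→27
  27='badbd' goto ·  ←P6

Failure links (BFS by depth):
  fail(1) 'c': from fail(0)=0 chase 'c': 0 ⇒ 0;  out=∅∪out(0)=∅
  fail(14) 'd': from fail(0)=0 chase 'd': 0 ⇒ 0;  out=∅∪out(0)=∅
  fail(17) 'a': from fail(0)=0 chase 'a': 0 ⇒ 0;  out=∅∪out(0)=∅
  fail(23) 'b': from fail(0)=0 chase 'b': 0 ⇒ 0;  out=∅∪out(0)=∅
  fail(2) 'ca': from fail(1)=0 chase 'a': 0 ⇒ 17;  out=∅∪out(17)=∅
  fail(4) 'cc': from fail(1)=0 chase 'c': 0 ⇒ 1;  out=∅∪out(1)=∅
  fail(9) 'cb': from fail(1)=0 chase 'b': 0 ⇒ 23;  out=∅∪out(23)=∅
  fail(15) 'db': from fail(14)=0 chase 'b': 0 ⇒ 23;  out={5}∪out(23)={5}
  fail(18) 'ab': from fail(17)=0 chase 'b': 0 ⇒ 23;  out=∅∪out(23)=∅
  fail(24) 'ba': from fail(23)=0 chase 'a': 0 ⇒ 17;  out=∅∪out(17)=∅
  fail(3) 'caa': from fail(2)=17 chase 'a': 17→0 ⇒ 17;  out={0}∪out(17)={0}
  fail(5) 'ccc': from fail(4)=1 chase 'c': 1 ⇒ 4;  out=∅∪out(4)=∅
  fail(10) 'cba': from fail(9)=23 chase 'a': 23 ⇒ 24;  out=∅∪out(24)=∅
  fail(16) 'dbc': from fail(15)=23 chase 'c': 23→0 ⇒ 1;  out={3}∪out(1)={3}
  fail(19) 'aba': from fail(18)=23 chase 'a': 23 ⇒ 24;  out=∅∪out(24)=∅
  fail(25) 'bad': from fail(24)=17 chase 'd': 17→0 ⇒ 14;  out=∅∪out(14)=∅
  fail(6) 'cccb': from fail(5)=4 chase 'b': 4→1 ⇒ 9;  out=∅∪out(9)=∅
  fail(11) 'cbad': from fail(10)=24 chase 'd': 24 ⇒ 25;  out=∅∪out(25)=∅
  fail(20) 'abac': from fail(19)=24 chase 'c': 24→17→0 ⇒ 1;  out=∅∪out(1)=∅
  fail(26) 'badb': from fail(25)=14 chase 'b': 14 ⇒ 15;  out=∅∪out(15)={5}
  fail(7) 'cccbd': from fail(6)=9 chase 'd': 9→23→0 ⇒ 14;  out=∅∪out(14)=∅
  fail(12) 'cbadb': from fail(11)=25 chase 'b': 25 ⇒ 26;  out=∅∪out(26)={5}
  fail(21) 'abacb': from fail(20)=1 chase 'b': 1 ⇒ 9;  out=∅∪out(9)=∅
  fail(27) 'badbd': from fail(26)=15 chase 'd': 15→23→0 ⇒ 14;  out={6}∪out(14)={6}
  fail(8) 'cccbdb': from fail(7)=14 chase 'b': 14 ⇒ 15;  out={1}∪out(15)={1,5}
  fail(13) 'cbadbd': from fail(12)=26 chase 'd': 26 ⇒ 27;  out={2}∪out(27)={2,6}
  fail(22) 'abacba': from fail(21)=9 chase 'a': 9 ⇒ 10;  out={4}∪out(10)={4}

Run:
pos 0 'c': at 1
pos 1 'b': at 9
pos 2 'a': at 10
pos 3 'd': at 11
pos 4 'b': at 12  ** P5@[3:4]
pos 5 'd': at 13  ** P2@[0:5],P6@[1:5]
pos 6 'd': at 14 (via fail)
pos 7 'b': at 15  ** P5@[6:7]
pos 8 'c': at 16  ** P3@[6:8]
pos 9 'c': at 4 (via fail)
pos 10 'c': at 5
pos 11 'b': at 6
pos 12 'd': at 7
pos 13 'b': at 8  ** P1@[8:13],P5@[12:13]
pos 14 'b': at 23 (via fail)
pos 15 'a': at 24
pos 16 'c': at 1 (via fail)
pos 17 'd': at 14 (via fail)
pos 18 'b': at 15  ** P5@[17:18]
pos 19 'a': at 24 (via fail)
pos 20 'd': at 25
pos 21 'b': at 26  ** P5@[20:21]
pos 22 'c': at 16 (via fail)  ** P3@[20:22]
pos 23 'b': at 9 (via fail)
pos 24 'b': at 23 (via fail)

Matches: [[4,5],[5,2],[5,6],[7,5],[8,3],[13,1],[13,5],[18,5],[21,5],[22,3]]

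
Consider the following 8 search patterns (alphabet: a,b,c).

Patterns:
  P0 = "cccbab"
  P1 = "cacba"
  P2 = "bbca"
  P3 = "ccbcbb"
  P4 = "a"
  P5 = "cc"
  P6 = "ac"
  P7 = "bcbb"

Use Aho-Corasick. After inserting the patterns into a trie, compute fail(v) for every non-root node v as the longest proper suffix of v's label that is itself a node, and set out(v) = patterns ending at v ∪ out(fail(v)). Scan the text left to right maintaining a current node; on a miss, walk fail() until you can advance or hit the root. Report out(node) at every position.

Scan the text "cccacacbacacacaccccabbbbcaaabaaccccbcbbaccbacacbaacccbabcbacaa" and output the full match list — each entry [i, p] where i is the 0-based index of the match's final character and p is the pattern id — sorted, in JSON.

Build automaton:
Trie (insert patterns):
  n0 'ε': a→19 b→11 c→1
  n1 'c': a→7 c→2
  n2 'cc': b→15 c→3  [P5 ends]
  n3 'ccc': b→4
  n4 'cccb': a→5
  n5 'cccba': b→6
  n6 'cccbab': ·  [P0 ends]
  n7 'ca': c→8
  n8 'cac': b→9
  n9 'cacb': a→10
  n10 'cacba': ·  [P1 ends]
  n11 'b': b→12 c→21
  n12 'bb': c→13
  n13 'bbc': a→14
  n14 'bbca': ·  [P2 ends]
  n15 'ccb': c→16
  n16 'ccbc': b→17
  n17 'ccbcb': b→18
  n18 'ccbcbb': ·  [P3 ends]
  n19 'a': c→20  [P4 ends]
  n20 'ac': ·  [P6 ends]
  n21 'bc': b→22
  n22 'bcb': b→23
  n23 'bcbb': ·  [P7 ends]

BFS fail/out derivation:
  n1('c'): parent n0 fail=0; on 'c' 0 → fail=0;  out ∅∪∅=∅
  n11('b'): parent n0 fail=0; on 'b' 0 → fail=0;  out ∅∪∅=∅
  n19('a'): parent n0 fail=0; on 'a' 0 → fail=0;  out {4}∪∅={4}
  n2('cc'): parent n1 fail=0; on 'c' 0 → fail=1;  out {5}∪∅={5}
  n7('ca'): parent n1 fail=0; on 'a' 0 → fail=19;  out ∅∪{4}={4}
  n12('bb'): parent n11 fail=0; on 'b' 0 → fail=11;  out ∅∪∅=∅
  n20('ac'): parent n19 fail=0; on 'c' 0 → fail=1;  out {6}∪∅={6}
  n21('bc'): parent n11 fail=0; on 'c' 0 → fail=1;  out ∅∪∅=∅
  n3('ccc'): parent n2 fail=1; on 'c' 1 → fail=2;  out ∅∪{5}={5}
  n8('cac'): parent n7 fail=19; on 'c' 19 → fail=20;  out ∅∪{6}={6}
  n13('bbc'): parent n12 fail=11; on 'c' 11 → fail=21;  out ∅∪∅=∅
  n15('ccb'): parent n2 fail=1; on 'b' 1→0 → fail=11;  out ∅∪∅=∅
  n22('bcb'): parent n21 fail=1; on 'b' 1→0 → fail=11;  out ∅∪∅=∅
  n4('cccb'): parent n3 fail=2; on 'b' 2 → fail=15;  out ∅∪∅=∅
  n9('cacb'): parent n8 fail=20; on 'b' 20→1→0 → fail=11;  out ∅∪∅=∅
  n14('bbca'): parent n13 fail=21; on 'a' 21→1 → fail=7;  out {2}∪{4}={2,4}
  n16('ccbc'): parent n15 fail=11; on 'c' 11 → fail=21;  out ∅∪∅=∅
  n23('bcbb'): parent n22 fail=11; on 'b' 11 → fail=12;  out {7}∪∅={7}
  n5('cccba'): parent n4 fail=15; on 'a' 15→11→0 → fail=19;  out ∅∪{4}={4}
  n10('cacba'): parent n9 fail=11; on 'a' 11→0 → fail=19;  out {1}∪{4}={1,4}
  n17('ccbcb'): parent n16 fail=21; on 'b' 21 → fail=22;  out ∅∪∅=∅
  n6('cccbab'): parent n5 fail=19; on 'b' 19→0 → fail=11;  out {0}∪∅={0}
  n18('ccbcbb'): parent n17 fail=22; on 'b' 22 → fail=23;  out {3}∪{7}={3,7}

Scan:
pos 0 'c': at 1
pos 1 'c': at 2  emit P5@[0:1]
pos 2 'c': at 3  emit P5@[1:2]
pos 3 'a': at 7 (via fail)  emit P4@[3:3]
pos 4 'c': at 8  emit P6@[3:4]
pos 5 'a': at 7 (via fail)  emit P4@[5:5]
pos 6 'c': at 8  emit P6@[5:6]
pos 7 'b': at 9
pos 8 'a': at 10  emit P1@[4:8],P4@[8:8]
pos 9 'c': at 20 (via fail)  emit P6@[8:9]
pos 10 'a': at 7 (via fail)  emit P4@[10:10]
pos 11 'c': at 8  emit P6@[10:11]
pos 12 'a': at 7 (via fail)  emit P4@[12:12]
pos 13 'c': at 8  emit P6@[12:13]
pos 14 'a': at 7 (via fail)  emit P4@[14:14]
pos 15 'c': at 8  emit P6@[14:15]
pos 16 'c': at 2 (via fail)  emit P5@[15:16]
pos 17 'c': at 3  emit P5@[16:17]
pos 18 'c': at 3 (via fail)  emit P5@[17:18]
pos 19 'a': at 7 (via fail)  emit P4@[19:19]
pos 20 'b': at 11 (via fail)
pos 21 'b': at 12
pos 22 'b': at 12 (via fail)
pos 23 'b': at 12 (via fail)
pos 24 'c': at 13
pos 25 'a': at 14  emit P2@[22:25],P4@[25:25]
pos 26 'a': at 19 (via fail)  emit P4@[26:26]
pos 27 'a': at 19 (via fail)  emit P4@[27:27]
pos 28 'b': at 11 (via fail)
pos 29 'a': at 19 (via fail)  emit P4@[29:29]
pos 30 'a': at 19 (via fail)  emit P4@[30:30]
pos 31 'c': at 20  emit P6@[30:31]
pos 32 'c': at 2 (via fail)  emit P5@[31:32]
pos 33 'c': at 3  emit P5@[32:33]
pos 34 'c': at 3 (via fail)  emit P5@[33:34]
pos 35 'b': at 4
pos 36 'c': at 16 (via fail)
pos 37 'b': at 17
pos 38 'b': at 18  emit P3@[33:38],P7@[35:38]
pos 39 'a': at 19 (via fail)  emit P4@[39:39]
pos 40 'c': at 20  emit P6@[39:40]
pos 41 'c': at 2 (via fail)  emit P5@[40:41]
pos 42 'b': at 15
pos 43 'a': at 19 (via fail)  emit P4@[43:43]
pos 44 'c': at 20  emit P6@[43:44]
pos 45 'a': at 7 (via fail)  emit P4@[45:45]
pos 46 'c': at 8  emit P6@[45:46]
pos 47 'b': at 9
pos 48 'a': at 10  emit P1@[44:48],P4@[48:48]
pos 49 'a': at 19 (via fail)  emit P4@[49:49]
pos 50 'c': at 20  emit P6@[49:50]
pos 51 'c': at 2 (via fail)  emit P5@[50:51]
pos 52 'c': at 3  emit P5@[51:52]
pos 53 'b': at 4
pos 54 'a': at 5  emit P4@[54:54]
pos 55 'b': at 6  emit P0@[50:55]
pos 56 'c': at 21 (via fail)
pos 57 'b': at 22
pos 58 'a': at 19 (via fail)  emit P4@[58:58]
pos 59 'c': at 20  emit P6@[58:59]
pos 60 'a': at 7 (via fail)  emit P4@[60:60]
pos 61 'a': at 19 (via fail)  emit P4@[61:61]

Result: [[1,5],[2,5],[3,4],[4,6],[5,4],[6,6],[8,1],[8,4],[9,6],[10,4],[11,6],[12,4],[13,6],[14,4],[15,6],[16,5],[17,5],[18,5],[19,4],[25,2],[25,4],[26,4],[27,4],[29,4],[30,4],[31,6],[32,5],[33,5],[34,5],[38,3],[38,7],[39,4],[40,6],[41,5],[43,4],[44,6],[45,4],[46,6],[48,1],[48,4],[49,4],[50,6],[51,5],[52,5],[54,4],[55,0],[58,4],[59,6],[60,4],[61,4]]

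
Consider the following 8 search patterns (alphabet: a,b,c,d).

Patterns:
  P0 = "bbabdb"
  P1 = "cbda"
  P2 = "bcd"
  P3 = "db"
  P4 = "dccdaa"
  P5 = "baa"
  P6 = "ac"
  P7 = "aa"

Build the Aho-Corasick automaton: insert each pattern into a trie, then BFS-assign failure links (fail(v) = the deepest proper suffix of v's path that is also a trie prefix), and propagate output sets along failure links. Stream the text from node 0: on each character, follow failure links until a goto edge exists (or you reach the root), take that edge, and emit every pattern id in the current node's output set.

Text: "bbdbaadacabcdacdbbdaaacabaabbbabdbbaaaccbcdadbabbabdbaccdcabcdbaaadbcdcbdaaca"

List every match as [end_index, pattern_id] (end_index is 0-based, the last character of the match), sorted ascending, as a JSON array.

Build:
Trie nodes:
  n0 'ε': a→22 b→1 c→7 d→13
  n1 'b': a→20 b→2 c→11
  n2 'bb': a→3
  n3 'bba': b→4
  n4 'bbab': d→5
  n5 'bbabd': b→6
  n6 'bbabdb': ·  [P0 ends]
  n7 'c': b→8
  n8 'cb': d→9
  n9 'cbd': a→10
  n10 'cbda': ·  [P1 ends]
  n11 'bc': d→12
  n12 'bcd': ·  [P2 ends]
  n13 'd': b→14 c→15
  n14 'db': ·  [P3 ends]
  n15 'dc': c→16
  n16 'dcc': d→17
  n17 'dccd': a→18
  n18 'dccda': a→19
  n19 'dccdaa': ·  [P4 ends]
  n20 'ba': a→21
  n21 'baa': ·  [P5 ends]
  n22 'a': a→24 c→23
  n23 'ac': ·  [P6 ends]
  n24 'aa': ·  [P7 ends]

Failure links (BFS by depth):
  fail(1) 'b': from fail(0)=0 chase 'b': 0 ⇒ 0;  out=∅∪out(0)=∅
  fail(7) 'c': from fail(0)=0 chase 'c': 0 ⇒ 0;  out=∅∪out(0)=∅
  fail(13) 'd': from fail(0)=0 chase 'd': 0 ⇒ 0;  out=∅∪out(0)=∅
  fail(22) 'a': from fail(0)=0 chase 'a': 0 ⇒ 0;  out=∅∪out(0)=∅
  fail(2) 'bb': from fail(1)=0 chase 'b': 0 ⇒ 1;  out=∅∪out(1)=∅
  fail(8) 'cb': from fail(7)=0 chase 'b': 0 ⇒ 1;  out=∅∪out(1)=∅
  fail(11) 'bc': from fail(1)=0 chase 'c': 0 ⇒ 7;  out=∅∪out(7)=∅
  fail(14) 'db': from fail(13)=0 chase 'b': 0 ⇒ 1;  out={3}∪out(1)={3}
  fail(15) 'dc': from fail(13)=0 chase 'c': 0 ⇒ 7;  out=∅∪out(7)=∅
  fail(20) 'ba': from fail(1)=0 chase 'a': 0 ⇒ 22;  out=∅∪out(22)=∅
  fail(23) 'ac': from fail(22)=0 chase 'c': 0 ⇒ 7;  out={6}∪out(7)={6}
  fail(24) 'aa': from fail(22)=0 chase 'a': 0 ⇒ 22;  out={7}∪out(22)={7}
  fail(3) 'bba': from fail(2)=1 chase 'a': 1 ⇒ 20;  out=∅∪out(20)=∅
  fail(9) 'cbd': from fail(8)=1 chase 'd': 1→0 ⇒ 13;  out=∅∪out(13)=∅
  fail(12) 'bcd': from fail(11)=7 chase 'd': 7→0 ⇒ 13;  out={2}∪out(13)={2}
  fail(16) 'dcc': from fail(15)=7 chase 'c': 7→0 ⇒ 7;  out=∅∪out(7)=∅
  fail(21) 'baa': from fail(20)=22 chase 'a': 22 ⇒ 24;  out={5}∪out(24)={5,7}
  fail(4) 'bbab': from fail(3)=20 chase 'b': 20→22→0 ⇒ 1;  out=∅∪out(1)=∅
  fail(10) 'cbda': from fail(9)=13 chase 'a': 13→0 ⇒ 22;  out={1}∪out(22)={1}
  fail(17) 'dccd': from fail(16)=7 chase 'd': 7→0 ⇒ 13;  out=∅∪out(13)=∅
  fail(5) 'bbabd': from fail(4)=1 chase 'd': 1→0 ⇒ 13;  out=∅∪out(13)=∅
  fail(18) 'dccda': from fail(17)=13 chase 'a': 13→0 ⇒ 22;  out=∅∪out(22)=∅
  fail(6) 'bbabdb': from fail(5)=13 chase 'b': 13 ⇒ 14;  out={0}∪out(14)={0,3}
  fail(19) 'dccdaa': from fail(18)=22 chase 'a': 22 ⇒ 24;  out={4}∪out(24)={4,7}

Run:
i=0 'b': node 0→1
i=1 'b': node 1→2
i=2 'd': node 2→13 ·f
i=3 'b': node 13→14  ** P3@[2:3]
i=4 'a': node 14→20 ·f
i=5 'a': node 20→21  ** P5@[3:5],P7@[4:5]
i=6 'd': node 21→13 ·f
i=7 'a': node 13→22 ·f
i=8 'c': node 22→23  ** P6@[7:8]
i=9 'a': node 23→22 ·f
i=10 'b': node 22→1 ·f
i=11 'c': node 1→11
i=12 'd': node 11→12  ** P2@[10:12]
i=13 'a': node 12→22 ·f
i=14 'c': node 22→23  ** P6@[13:14]
i=15 'd': node 23→13 ·f
i=16 'b': node 13→14  ** P3@[15:16]
i=17 'b': node 14→2 ·f
i=18 'd': node 2→13 ·f
i=19 'a': node 13→22 ·f
i=20 'a': node 22→24  ** P7@[19:20]
i=21 'a': node 24→24 ·f  ** P7@[20:21]
i=22 'c': node 24→23 ·f  ** P6@[21:22]
i=23 'a': node 23→22 ·f
i=24 'b': node 22→1 ·f
i=25 'a': node 1→20
i=26 'a': node 20→21  ** P5@[24:26],P7@[25:26]
i=27 'b': node 21→1 ·f
i=28 'b': node 1→2
i=29 'b': node 2→2 ·f
i=30 'a': node 2→3
i=31 'b': node 3→4
i=32 'd': node 4→5
i=33 'b': node 5→6  ** P0@[28:33],P3@[32:33]
i=34 'b': node 6→2 ·f
i=35 'a': node 2→3
i=36 'a': node 3→21 ·f  ** P5@[34:36],P7@[35:36]
i=37 'a': node 21→24 ·f  ** P7@[36:37]
i=38 'c': node 24→23 ·f  ** P6@[37:38]
i=39 'c': node 23→7 ·f
i=40 'b': node 7→8
i=41 'c': node 8→11 ·f
i=42 'd': node 11→12  ** P2@[40:42]
i=43 'a': node 12→22 ·f
i=44 'd': node 22→13 ·f
i=45 'b': node 13→14  ** P3@[44:45]
i=46 'a': node 14→20 ·f
i=47 'b': node 20→1 ·f
i=48 'b': node 1→2
i=49 'a': node 2→3
i=50 'b': node 3→4
i=51 'd': node 4→5
i=52 'b': node 5→6  ** P0@[47:52],P3@[51:52]
i=53 'a': node 6→20 ·f
i=54 'c': node 20→23 ·f  ** P6@[53:54]
i=55 'c': node 23→7 ·f
i=56 'd': node 7→13 ·f
i=57 'c': node 13→15
i=58 'a': node 15→22 ·f
i=59 'b': node 22→1 ·f
i=60 'c': node 1→11
i=61 'd': node 11→12  ** P2@[59:61]
i=62 'b': node 12→14 ·f  ** P3@[61:62]
i=63 'a': node 14→20 ·f
i=64 'a': node 20→21  ** P5@[62:64],P7@[63:64]
i=65 'a': node 21→24 ·f  ** P7@[64:65]
i=66 'd': node 24→13 ·f
i=67 'b': node 13→14  ** P3@[66:67]
i=68 'c': node 14→11 ·f
i=69 'd': node 11→12  ** P2@[67:69]
i=70 'c': node 12→15 ·f
i=71 'b': node 15→8 ·f
i=72 'd': node 8→9
i=73 'a': node 9→10  ** P1@[70:73]
i=74 'a': node 10→24 ·f  ** P7@[73:74]
i=75 'c': node 24→23 ·f  ** P6@[74:75]
i=76 'a': node 23→22 ·f

Matches: [[3,3],[5,5],[5,7],[8,6],[12,2],[14,6],[16,3],[20,7],[21,7],[22,6],[26,5],[26,7],[33,0],[33,3],[36,5],[36,7],[37,7],[38,6],[42,2],[45,3],[52,0],[52,3],[54,6],[61,2],[62,3],[64,5],[64,7],[65,7],[67,3],[69,2],[73,1],[74,7],[75,6]]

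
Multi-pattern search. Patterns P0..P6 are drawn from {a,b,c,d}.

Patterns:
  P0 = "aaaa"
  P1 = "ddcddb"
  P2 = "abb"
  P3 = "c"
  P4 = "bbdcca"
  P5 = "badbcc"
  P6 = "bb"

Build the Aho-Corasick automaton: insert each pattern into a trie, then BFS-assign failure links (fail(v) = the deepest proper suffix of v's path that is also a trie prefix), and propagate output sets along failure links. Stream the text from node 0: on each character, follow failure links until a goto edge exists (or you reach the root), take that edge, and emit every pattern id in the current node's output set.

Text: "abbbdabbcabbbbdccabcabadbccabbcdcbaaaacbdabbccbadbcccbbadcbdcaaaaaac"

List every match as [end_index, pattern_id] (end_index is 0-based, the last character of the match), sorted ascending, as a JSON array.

Construct AC machine:
Trie nodes:
  0='ε' goto a→1 b→14 c→13 d→5
  1='a' goto a→2 b→11
  2='aa' goto a→3
  3='aaa' goto a→4
  4='aaaa' goto ·  [P0 ends]
  5='d' goto d→6
  6='dd' goto c→7
  7='ddc' goto d→8
  8='ddcd' goto d→9
  9='ddcdd' goto b→10
  10='ddcddb' goto ·  [P1 ends]
  11='ab' goto b→12
  12='abb' goto ·  [P2 ends]
  13='c' goto ·  [P3 ends]
  14='b' goto a→20 b→15
  15='bb' goto d→16  [P6 ends]
  16='bbd' goto c→17
  17='bbdc' goto c→18
  18='bbdcc' goto a→19
  19='bbdcca' goto ·  [P4 ends]
  20='ba' goto d→21
  21='bad' goto b→22
  22='badb' goto c→23
  23='badbc' goto c→24
  24='badbcc' goto ·  [P5 ends]

Failure links (BFS by depth):
  fail(1) 'a': from fail(0)=0 chase 'a': 0 ⇒ 0;  out=∅∪out(0)=∅
  fail(5) 'd': from fail(0)=0 chase 'd': 0 ⇒ 0;  out=∅∪out(0)=∅
  fail(13) 'c': from fail(0)=0 chase 'c': 0 ⇒ 0;  out={3}∪out(0)={3}
  fail(14) 'b': from fail(0)=0 chase 'b': 0 ⇒ 0;  out=∅∪out(0)=∅
  fail(2) 'aa': from fail(1)=0 chase 'a': 0 ⇒ 1;  out=∅∪out(1)=∅
  fail(6) 'dd': from fail(5)=0 chase 'd': 0 ⇒ 5;  out=∅∪out(5)=∅
  fail(11) 'ab': from fail(1)=0 chase 'b': 0 ⇒ 14;  out=∅∪out(14)=∅
  fail(15) 'bb': from fail(14)=0 chase 'b': 0 ⇒ 14;  out={6}∪out(14)={6}
  fail(20) 'ba': from fail(14)=0 chase 'a': 0 ⇒ 1;  out=∅∪out(1)=∅
  fail(3) 'aaa': from fail(2)=1 chase 'a': 1 ⇒ 2;  out=∅∪out(2)=∅
  fail(7) 'ddc': from fail(6)=5 chase 'c': 5→0 ⇒ 13;  out=∅∪out(13)={3}
  fail(12) 'abb': from fail(11)=14 chase 'b': 14 ⇒ 15;  out={2}∪out(15)={2,6}
  fail(16) 'bbd': from fail(15)=14 chase 'd': 14→0 ⇒ 5;  out=∅∪out(5)=∅
  fail(21) 'bad': from fail(20)=1 chase 'd': 1→0 ⇒ 5;  out=∅∪out(5)=∅
  fail(4) 'aaaa': from fail(3)=2 chase 'a': 2 ⇒ 3;  out={0}∪out(3)={0}
  fail(8) 'ddcd': from fail(7)=13 chase 'd': 13→0 ⇒ 5;  out=∅∪out(5)=∅
  fail(17) 'bbdc': from fail(16)=5 chase 'c': 5→0 ⇒ 13;  out=∅∪out(13)={3}
  fail(22) 'badb': from fail(21)=5 chase 'b': 5→0 ⇒ 14;  out=∅∪out(14)=∅
  fail(9) 'ddcdd': from fail(8)=5 chase 'd': 5 ⇒ 6;  out=∅∪out(6)=∅
  fail(18) 'bbdcc': from fail(17)=13 chase 'c': 13→0 ⇒ 13;  out=∅∪out(13)={3}
  fail(23) 'badbc': from fail(22)=14 chase 'c': 14→0 ⇒ 13;  out=∅∪out(13)={3}
  fail(10) 'ddcddb': from fail(9)=6 chase 'b': 6→5→0 ⇒ 14;  out={1}∪out(14)={1}
  fail(19) 'bbdcca': from fail(18)=13 chase 'a': 13→0 ⇒ 1;  out={4}∪out(1)={4}
  fail(24) 'badbcc': from fail(23)=13 chase 'c': 13→0 ⇒ 13;  out={5}∪out(13)={3,5}

Run:
pos 0 'a': at 1
pos 1 'b': at 11
pos 2 'b': at 12  ** P2@[0:2],P6@[1:2]
pos 3 'b': at 15 (fail-walked)  ** P6@[2:3]
pos 4 'd': at 16
pos 5 'a': at 1 (fail-walked)
pos 6 'b': at 11
pos 7 'b': at 12  ** P2@[5:7],P6@[6:7]
pos 8 'c': at 13 (fail-walked)  ** P3@[8:8]
pos 9 'a': at 1 (fail-walked)
pos 10 'b': at 11
pos 11 'b': at 12  ** P2@[9:11],P6@[10:11]
pos 12 'b': at 15 (fail-walked)  ** P6@[11:12]
pos 13 'b': at 15 (fail-walked)  ** P6@[12:13]
pos 14 'd': at 16
pos 15 'c': at 17  ** P3@[15:15]
pos 16 'c': at 18  ** P3@[16:16]
pos 17 'a': at 19  ** P4@[12:17]
pos 18 'b': at 11 (fail-walked)
pos 19 'c': at 13 (fail-walked)  ** P3@[19:19]
pos 20 'a': at 1 (fail-walked)
pos 21 'b': at 11
pos 22 'a': at 20 (fail-walked)
pos 23 'd': at 21
pos 24 'b': at 22
pos 25 'c': at 23  ** P3@[25:25]
pos 26 'c': at 24  ** P3@[26:26],P5@[21:26]
pos 27 'a': at 1 (fail-walked)
pos 28 'b': at 11
pos 29 'b': at 12  ** P2@[27:29],P6@[28:29]
pos 30 'c': at 13 (fail-walked)  ** P3@[30:30]
pos 31 'd': at 5 (fail-walked)
pos 32 'c': at 13 (fail-walked)  ** P3@[32:32]
pos 33 'b': at 14 (fail-walked)
pos 34 'a': at 20
pos 35 'a': at 2 (fail-walked)
pos 36 'a': at 3
pos 37 'a': at 4  ** P0@[34:37]
pos 38 'c': at 13 (fail-walked)  ** P3@[38:38]
pos 39 'b': at 14 (fail-walked)
pos 40 'd': at 5 (fail-walked)
pos 41 'a': at 1 (fail-walked)
pos 42 'b': at 11
pos 43 'b': at 12  ** P2@[41:43],P6@[42:43]
pos 44 'c': at 13 (fail-walked)  ** P3@[44:44]
pos 45 'c': at 13 (fail-walked)  ** P3@[45:45]
pos 46 'b': at 14 (fail-walked)
pos 47 'a': at 20
pos 48 'd': at 21
pos 49 'b': at 22
pos 50 'c': at 23  ** P3@[50:50]
pos 51 'c': at 24  ** P3@[51:51],P5@[46:51]
pos 52 'c': at 13 (fail-walked)  ** P3@[52:52]
pos 53 'b': at 14 (fail-walked)
pos 54 'b': at 15  ** P6@[53:54]
pos 55 'a': at 20 (fail-walked)
pos 56 'd': at 21
pos 57 'c': at 13 (fail-walked)  ** P3@[57:57]
pos 58 'b': at 14 (fail-walked)
pos 59 'd': at 5 (fail-walked)
pos 60 'c': at 13 (fail-walked)  ** P3@[60:60]
pos 61 'a': at 1 (fail-walked)
pos 62 'a': at 2
pos 63 'a': at 3
pos 64 'a': at 4  ** P0@[61:64]
pos 65 'a': at 4 (fail-walked)  ** P0@[62:65]
pos 66 'a': at 4 (fail-walked)  ** P0@[63:66]
pos 67 'c': at 13 (fail-walked)  ** P3@[67:67]

All matches (sorted): [[2,2],[2,6],[3,6],[7,2],[7,6],[8,3],[11,2],[11,6],[12,6],[13,6],[15,3],[16,3],[17,4],[19,3],[25,3],[26,3],[26,5],[29,2],[29,6],[30,3],[32,3],[37,0],[38,3],[43,2],[43,6],[44,3],[45,3],[50,3],[51,3],[51,5],[52,3],[54,6],[57,3],[60,3],[64,0],[65,0],[66,0],[67,3]]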